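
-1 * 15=-15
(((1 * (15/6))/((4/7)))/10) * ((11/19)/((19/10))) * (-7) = -2695/2888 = -0.93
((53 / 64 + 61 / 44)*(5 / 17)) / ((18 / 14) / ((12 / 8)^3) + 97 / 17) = 0.11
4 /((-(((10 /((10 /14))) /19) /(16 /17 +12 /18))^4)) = -1473023997124 /16243247601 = -90.69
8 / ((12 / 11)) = 22 / 3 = 7.33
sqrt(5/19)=0.51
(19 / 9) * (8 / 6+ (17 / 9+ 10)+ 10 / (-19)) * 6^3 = 17368 / 3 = 5789.33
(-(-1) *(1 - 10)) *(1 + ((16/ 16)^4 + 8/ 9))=-26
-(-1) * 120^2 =14400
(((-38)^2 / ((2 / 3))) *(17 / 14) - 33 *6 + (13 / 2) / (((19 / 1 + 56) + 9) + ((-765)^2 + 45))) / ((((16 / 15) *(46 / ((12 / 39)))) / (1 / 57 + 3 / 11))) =4.43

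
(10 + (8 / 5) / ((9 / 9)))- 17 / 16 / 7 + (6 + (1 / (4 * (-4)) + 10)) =1917 / 70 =27.39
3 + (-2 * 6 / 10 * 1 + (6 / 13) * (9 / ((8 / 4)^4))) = 1071 / 520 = 2.06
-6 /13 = -0.46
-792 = -792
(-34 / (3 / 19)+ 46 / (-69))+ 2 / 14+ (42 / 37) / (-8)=-223775 / 1036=-216.00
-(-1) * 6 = 6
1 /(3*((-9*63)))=-1 /1701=-0.00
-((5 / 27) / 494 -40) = 533515 / 13338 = 40.00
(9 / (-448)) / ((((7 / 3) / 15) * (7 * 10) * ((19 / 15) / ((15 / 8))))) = -18225 / 6673408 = -0.00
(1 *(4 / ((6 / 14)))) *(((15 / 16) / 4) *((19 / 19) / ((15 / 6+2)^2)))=35 / 324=0.11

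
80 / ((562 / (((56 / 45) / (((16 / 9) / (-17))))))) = -476 / 281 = -1.69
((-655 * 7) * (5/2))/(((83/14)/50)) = -8023750/83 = -96671.69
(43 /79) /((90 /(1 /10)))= 43 /71100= 0.00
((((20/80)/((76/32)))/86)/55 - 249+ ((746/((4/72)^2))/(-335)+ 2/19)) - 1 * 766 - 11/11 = -275299589/158455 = -1737.40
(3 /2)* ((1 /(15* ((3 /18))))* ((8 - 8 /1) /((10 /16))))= 0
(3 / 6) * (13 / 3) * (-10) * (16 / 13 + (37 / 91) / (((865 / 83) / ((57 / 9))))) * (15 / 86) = -1744945 / 312438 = -5.58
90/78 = 1.15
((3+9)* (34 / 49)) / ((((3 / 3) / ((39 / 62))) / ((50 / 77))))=397800 / 116963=3.40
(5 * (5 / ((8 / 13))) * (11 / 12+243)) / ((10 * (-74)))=-13.39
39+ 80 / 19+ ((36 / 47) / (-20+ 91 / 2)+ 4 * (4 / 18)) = 6029363 / 136629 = 44.13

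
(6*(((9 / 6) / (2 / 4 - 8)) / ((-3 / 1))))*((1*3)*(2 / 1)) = 2.40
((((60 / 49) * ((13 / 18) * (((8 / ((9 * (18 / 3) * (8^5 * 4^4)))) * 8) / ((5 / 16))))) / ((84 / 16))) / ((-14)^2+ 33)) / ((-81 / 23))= -299 / 3166291150848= -0.00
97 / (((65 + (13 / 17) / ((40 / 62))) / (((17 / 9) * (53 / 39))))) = 29714980 / 7898553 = 3.76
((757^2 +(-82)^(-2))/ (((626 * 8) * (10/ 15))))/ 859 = 11559544431/ 57851574656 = 0.20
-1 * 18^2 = -324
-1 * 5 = -5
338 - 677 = -339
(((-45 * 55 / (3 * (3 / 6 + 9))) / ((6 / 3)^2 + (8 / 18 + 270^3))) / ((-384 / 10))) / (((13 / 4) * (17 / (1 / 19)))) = 2475 / 22612748797184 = 0.00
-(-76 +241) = -165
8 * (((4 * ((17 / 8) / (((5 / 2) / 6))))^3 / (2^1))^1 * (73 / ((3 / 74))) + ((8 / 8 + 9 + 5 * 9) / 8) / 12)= 91722336731 / 1500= 61148224.49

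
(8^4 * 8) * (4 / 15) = 131072 / 15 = 8738.13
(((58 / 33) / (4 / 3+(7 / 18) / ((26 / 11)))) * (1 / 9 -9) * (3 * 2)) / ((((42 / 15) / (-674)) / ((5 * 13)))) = 52852384000 / 53977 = 979164.90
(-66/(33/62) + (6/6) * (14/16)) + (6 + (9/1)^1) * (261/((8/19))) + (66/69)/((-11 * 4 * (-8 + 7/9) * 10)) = 274332509/29900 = 9175.00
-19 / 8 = -2.38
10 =10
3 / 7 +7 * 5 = 248 / 7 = 35.43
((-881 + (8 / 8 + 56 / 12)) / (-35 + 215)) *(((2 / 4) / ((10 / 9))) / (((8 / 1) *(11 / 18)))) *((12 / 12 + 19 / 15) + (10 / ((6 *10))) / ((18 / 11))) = -1679327 / 1584000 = -1.06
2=2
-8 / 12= -2 / 3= -0.67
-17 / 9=-1.89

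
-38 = -38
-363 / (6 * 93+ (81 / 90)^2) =-12100 / 18627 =-0.65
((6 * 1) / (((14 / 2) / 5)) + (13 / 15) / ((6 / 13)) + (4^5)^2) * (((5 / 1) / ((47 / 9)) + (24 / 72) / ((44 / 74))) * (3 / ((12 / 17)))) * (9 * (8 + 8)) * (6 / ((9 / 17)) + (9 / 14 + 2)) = 13615374644.18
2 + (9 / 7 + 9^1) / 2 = 50 / 7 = 7.14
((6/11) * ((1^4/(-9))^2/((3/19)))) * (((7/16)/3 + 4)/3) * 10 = 18905/32076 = 0.59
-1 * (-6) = 6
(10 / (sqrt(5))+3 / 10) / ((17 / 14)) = 21 / 85+28 * sqrt(5) / 17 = 3.93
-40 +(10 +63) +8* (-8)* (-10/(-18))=-23/9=-2.56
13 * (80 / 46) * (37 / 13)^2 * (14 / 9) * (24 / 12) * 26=3066560 / 207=14814.30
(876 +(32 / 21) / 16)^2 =767542.87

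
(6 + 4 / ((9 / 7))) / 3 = 82 / 27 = 3.04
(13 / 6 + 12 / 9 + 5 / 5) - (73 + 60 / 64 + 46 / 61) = -68507 / 976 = -70.19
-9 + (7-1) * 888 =5319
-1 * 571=-571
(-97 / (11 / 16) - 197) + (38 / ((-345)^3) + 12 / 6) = -151812222043 / 451699875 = -336.09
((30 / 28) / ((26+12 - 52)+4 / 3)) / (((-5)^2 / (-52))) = 117 / 665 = 0.18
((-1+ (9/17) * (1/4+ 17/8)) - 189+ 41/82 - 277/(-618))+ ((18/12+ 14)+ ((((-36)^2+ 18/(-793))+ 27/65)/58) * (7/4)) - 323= -456.18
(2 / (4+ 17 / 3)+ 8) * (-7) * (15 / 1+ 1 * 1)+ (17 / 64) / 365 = -622683667 / 677440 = -919.17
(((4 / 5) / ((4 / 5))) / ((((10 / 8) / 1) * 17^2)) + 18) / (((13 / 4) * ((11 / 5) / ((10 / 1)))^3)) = 2601400000 / 5000567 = 520.22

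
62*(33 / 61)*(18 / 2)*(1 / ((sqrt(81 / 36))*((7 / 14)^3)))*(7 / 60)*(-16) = -916608 / 305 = -3005.27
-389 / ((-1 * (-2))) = -389 / 2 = -194.50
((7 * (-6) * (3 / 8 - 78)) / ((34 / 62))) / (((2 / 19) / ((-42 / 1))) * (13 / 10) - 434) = -806520645 / 58876882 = -13.70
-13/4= -3.25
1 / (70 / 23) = 23 / 70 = 0.33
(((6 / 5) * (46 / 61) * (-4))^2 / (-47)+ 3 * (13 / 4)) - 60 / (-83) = 14797405563 / 1451562100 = 10.19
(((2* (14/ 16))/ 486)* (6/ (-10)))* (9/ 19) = -7/ 6840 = -0.00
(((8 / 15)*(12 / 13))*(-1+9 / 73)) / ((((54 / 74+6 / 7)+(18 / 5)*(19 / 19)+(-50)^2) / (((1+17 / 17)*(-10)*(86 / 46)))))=456171520 / 70811524459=0.01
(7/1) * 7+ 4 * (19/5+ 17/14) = 2417/35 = 69.06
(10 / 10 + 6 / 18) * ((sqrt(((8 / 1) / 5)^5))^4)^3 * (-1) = -4951760157141521099596496896 / 2793967723846435546875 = -1772303.99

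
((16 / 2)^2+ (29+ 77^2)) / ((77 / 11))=6022 / 7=860.29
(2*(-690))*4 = -5520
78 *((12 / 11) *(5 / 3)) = 1560 / 11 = 141.82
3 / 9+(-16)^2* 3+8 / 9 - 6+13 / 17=116890 / 153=763.99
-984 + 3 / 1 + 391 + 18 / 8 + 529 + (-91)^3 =-3014519 / 4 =-753629.75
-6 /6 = -1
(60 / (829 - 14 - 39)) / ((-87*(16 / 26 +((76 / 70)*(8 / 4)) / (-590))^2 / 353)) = -0.84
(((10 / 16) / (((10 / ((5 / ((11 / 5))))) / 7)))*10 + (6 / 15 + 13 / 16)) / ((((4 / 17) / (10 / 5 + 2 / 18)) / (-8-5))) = -41221583 / 31680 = -1301.19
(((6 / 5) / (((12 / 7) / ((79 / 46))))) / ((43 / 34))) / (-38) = -9401 / 375820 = -0.03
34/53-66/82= -355/2173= -0.16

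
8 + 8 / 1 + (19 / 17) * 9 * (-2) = -70 / 17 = -4.12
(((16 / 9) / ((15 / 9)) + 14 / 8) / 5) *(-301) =-50869 / 300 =-169.56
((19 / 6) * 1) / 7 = 19 / 42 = 0.45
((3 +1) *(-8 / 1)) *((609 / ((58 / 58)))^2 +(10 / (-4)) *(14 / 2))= -11867632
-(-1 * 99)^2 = -9801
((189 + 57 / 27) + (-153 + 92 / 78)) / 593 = 4597 / 69381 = 0.07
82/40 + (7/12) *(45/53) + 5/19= 28281/10070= 2.81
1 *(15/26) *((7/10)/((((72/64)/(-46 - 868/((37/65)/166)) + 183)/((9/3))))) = 43714636/6602991525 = 0.01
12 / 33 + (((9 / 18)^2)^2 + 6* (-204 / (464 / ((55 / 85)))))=-1.28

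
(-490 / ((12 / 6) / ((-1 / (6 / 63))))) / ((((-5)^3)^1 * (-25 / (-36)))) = -18522 / 625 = -29.64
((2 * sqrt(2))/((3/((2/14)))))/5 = 2 * sqrt(2)/105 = 0.03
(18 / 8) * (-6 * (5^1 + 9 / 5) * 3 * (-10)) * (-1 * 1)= -2754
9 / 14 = 0.64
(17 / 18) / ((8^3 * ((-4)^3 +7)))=-17 / 525312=-0.00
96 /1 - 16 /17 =1616 /17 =95.06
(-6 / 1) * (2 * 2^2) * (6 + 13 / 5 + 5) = -3264 / 5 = -652.80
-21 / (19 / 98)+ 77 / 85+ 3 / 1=-168622 / 1615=-104.41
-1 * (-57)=57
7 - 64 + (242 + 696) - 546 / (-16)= 7321 / 8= 915.12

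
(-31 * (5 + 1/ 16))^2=6305121/ 256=24629.38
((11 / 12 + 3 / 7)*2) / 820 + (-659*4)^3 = -630811149104527 / 34440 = -18316235456.00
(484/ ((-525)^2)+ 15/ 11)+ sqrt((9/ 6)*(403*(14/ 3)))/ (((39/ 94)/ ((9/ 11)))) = 4139699/ 3031875+ 282*sqrt(2821)/ 143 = 106.11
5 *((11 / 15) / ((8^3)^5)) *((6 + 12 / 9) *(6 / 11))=11 / 26388279066624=0.00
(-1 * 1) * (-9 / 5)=9 / 5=1.80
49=49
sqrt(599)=24.47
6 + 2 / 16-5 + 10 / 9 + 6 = 593 / 72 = 8.24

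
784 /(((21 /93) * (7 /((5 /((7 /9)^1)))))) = 22320 /7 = 3188.57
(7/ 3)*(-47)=-329/ 3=-109.67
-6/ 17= -0.35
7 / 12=0.58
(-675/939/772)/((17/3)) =-675/4107812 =-0.00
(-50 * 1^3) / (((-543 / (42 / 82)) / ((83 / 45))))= 5810 / 66789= 0.09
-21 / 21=-1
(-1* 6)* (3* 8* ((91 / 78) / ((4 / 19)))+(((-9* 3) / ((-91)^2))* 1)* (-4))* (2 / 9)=-4405924 / 24843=-177.35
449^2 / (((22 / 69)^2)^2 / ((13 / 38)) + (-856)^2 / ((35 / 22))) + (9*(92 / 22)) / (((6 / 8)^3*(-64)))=-13626723962380091 / 14250536296363488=-0.96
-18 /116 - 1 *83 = -4823 /58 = -83.16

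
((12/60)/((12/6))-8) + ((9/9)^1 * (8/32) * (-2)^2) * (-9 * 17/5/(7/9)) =-47.24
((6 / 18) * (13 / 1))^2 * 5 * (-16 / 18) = -6760 / 81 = -83.46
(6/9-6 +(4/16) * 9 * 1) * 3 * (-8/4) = 37/2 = 18.50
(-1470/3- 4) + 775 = 281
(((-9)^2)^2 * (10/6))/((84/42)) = 10935/2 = 5467.50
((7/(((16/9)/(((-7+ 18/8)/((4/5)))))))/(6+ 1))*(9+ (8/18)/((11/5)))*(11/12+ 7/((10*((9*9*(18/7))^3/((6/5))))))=-409802673142859/14546347960320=-28.17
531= 531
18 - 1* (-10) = 28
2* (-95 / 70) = -19 / 7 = -2.71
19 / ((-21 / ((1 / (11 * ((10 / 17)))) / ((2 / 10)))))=-323 / 462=-0.70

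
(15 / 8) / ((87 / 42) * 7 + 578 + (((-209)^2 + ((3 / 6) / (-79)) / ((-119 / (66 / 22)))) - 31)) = 47005 / 1109129984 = 0.00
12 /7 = 1.71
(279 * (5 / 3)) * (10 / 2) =2325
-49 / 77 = -7 / 11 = -0.64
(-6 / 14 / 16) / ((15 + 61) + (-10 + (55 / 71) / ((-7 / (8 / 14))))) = -1491 / 3670304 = -0.00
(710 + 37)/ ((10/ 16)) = 5976/ 5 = 1195.20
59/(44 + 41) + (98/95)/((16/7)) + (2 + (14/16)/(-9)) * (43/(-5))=-884801/58140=-15.22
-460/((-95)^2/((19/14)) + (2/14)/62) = -199640/2886101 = -0.07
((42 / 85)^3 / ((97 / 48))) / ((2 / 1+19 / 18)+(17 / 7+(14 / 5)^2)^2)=15682947840 / 28503178698857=0.00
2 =2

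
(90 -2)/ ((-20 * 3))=-22/ 15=-1.47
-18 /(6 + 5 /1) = -18 /11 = -1.64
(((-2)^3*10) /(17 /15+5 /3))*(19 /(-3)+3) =95.24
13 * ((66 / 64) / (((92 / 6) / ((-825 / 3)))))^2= 9635608125 / 2166784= 4446.96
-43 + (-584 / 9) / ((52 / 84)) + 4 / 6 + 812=8643 / 13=664.85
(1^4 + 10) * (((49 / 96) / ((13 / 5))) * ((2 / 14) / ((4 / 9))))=1155 / 1664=0.69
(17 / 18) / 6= 0.16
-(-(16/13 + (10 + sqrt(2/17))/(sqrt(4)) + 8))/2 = sqrt(34)/68 + 185/26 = 7.20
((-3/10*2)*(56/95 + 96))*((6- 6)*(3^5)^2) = 0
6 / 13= 0.46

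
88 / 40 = 11 / 5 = 2.20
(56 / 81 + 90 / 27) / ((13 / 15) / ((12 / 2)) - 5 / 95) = 43.84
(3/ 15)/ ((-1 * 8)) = -1/ 40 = -0.02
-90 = -90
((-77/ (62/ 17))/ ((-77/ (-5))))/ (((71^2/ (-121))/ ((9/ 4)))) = 92565/ 1250168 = 0.07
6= 6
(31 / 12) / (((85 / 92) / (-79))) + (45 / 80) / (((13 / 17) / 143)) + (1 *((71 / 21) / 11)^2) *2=-115.51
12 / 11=1.09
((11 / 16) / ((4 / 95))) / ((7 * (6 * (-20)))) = -209 / 10752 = -0.02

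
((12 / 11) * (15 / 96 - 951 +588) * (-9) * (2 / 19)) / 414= 34833 / 38456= 0.91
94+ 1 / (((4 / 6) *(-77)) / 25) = 14401 / 154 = 93.51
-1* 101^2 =-10201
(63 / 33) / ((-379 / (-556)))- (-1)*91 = 391055 / 4169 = 93.80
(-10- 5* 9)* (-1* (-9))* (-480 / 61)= 237600 / 61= 3895.08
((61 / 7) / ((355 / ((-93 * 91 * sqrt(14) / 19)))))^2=76144810014 / 45495025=1673.70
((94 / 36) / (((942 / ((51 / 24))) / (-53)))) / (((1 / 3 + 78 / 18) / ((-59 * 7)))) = 2498473 / 90432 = 27.63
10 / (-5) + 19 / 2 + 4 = 23 / 2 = 11.50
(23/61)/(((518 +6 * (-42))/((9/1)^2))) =1863/16226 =0.11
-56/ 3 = -18.67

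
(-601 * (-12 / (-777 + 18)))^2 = 5779216 / 64009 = 90.29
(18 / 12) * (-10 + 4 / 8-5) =-87 / 4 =-21.75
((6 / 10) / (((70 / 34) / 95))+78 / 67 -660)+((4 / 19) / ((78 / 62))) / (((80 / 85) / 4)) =-1095479012 / 1737645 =-630.44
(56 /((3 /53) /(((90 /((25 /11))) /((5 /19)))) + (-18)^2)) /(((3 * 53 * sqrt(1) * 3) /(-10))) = -234080 /64601139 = -0.00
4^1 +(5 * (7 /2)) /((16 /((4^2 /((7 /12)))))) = 34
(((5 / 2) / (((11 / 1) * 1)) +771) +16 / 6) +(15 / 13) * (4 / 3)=665321 / 858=775.43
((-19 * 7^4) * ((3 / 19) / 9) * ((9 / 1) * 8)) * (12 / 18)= -38416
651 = 651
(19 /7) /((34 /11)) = 209 /238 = 0.88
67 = 67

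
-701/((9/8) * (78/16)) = -44864/351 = -127.82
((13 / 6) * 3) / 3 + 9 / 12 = 35 / 12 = 2.92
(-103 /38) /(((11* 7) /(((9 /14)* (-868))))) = 28737 /1463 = 19.64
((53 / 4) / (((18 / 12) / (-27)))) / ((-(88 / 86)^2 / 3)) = 2645919 / 3872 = 683.35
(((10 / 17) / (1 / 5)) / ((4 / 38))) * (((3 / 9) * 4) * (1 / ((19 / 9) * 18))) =50 / 51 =0.98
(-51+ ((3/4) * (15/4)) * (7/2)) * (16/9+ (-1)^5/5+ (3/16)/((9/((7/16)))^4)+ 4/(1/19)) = -390499571624627/122305904640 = -3192.81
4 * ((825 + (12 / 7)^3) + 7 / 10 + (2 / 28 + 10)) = 5767952 / 1715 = 3363.24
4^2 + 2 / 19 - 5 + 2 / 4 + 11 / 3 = 1741 / 114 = 15.27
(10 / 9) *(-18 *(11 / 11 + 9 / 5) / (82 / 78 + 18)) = -2.94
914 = 914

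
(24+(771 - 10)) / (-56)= -785 / 56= -14.02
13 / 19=0.68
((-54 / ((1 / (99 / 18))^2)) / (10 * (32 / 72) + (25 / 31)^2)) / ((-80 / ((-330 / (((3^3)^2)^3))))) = -1279091 / 374687162640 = -0.00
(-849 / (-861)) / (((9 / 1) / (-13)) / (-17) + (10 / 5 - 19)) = -62543 / 1075676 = -0.06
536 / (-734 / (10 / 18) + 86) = -335 / 772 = -0.43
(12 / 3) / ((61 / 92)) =368 / 61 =6.03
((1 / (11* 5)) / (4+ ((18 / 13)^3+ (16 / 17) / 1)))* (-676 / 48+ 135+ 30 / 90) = 0.29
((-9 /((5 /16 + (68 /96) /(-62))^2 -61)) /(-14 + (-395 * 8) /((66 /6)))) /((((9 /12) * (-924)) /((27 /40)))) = 233523 /488832895600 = 0.00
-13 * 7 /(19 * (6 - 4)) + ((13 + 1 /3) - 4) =791 /114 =6.94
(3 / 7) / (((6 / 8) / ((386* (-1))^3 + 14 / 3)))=-690149416 / 21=-32864257.90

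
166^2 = 27556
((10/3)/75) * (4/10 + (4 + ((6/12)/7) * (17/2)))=701/3150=0.22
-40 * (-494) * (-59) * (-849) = 989798160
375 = 375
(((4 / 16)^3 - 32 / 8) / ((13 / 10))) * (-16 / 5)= 255 / 26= 9.81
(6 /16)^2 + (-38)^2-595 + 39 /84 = 380623 /448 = 849.60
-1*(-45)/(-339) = -15/113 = -0.13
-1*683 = -683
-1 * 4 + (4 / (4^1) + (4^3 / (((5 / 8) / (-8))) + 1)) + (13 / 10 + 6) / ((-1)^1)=-1657 / 2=-828.50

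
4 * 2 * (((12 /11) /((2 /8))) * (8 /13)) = 3072 /143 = 21.48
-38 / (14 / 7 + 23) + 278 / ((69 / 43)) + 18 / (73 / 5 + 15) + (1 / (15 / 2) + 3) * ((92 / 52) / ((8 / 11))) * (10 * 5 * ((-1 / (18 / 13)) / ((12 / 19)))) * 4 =-21657359699 / 13786200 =-1570.94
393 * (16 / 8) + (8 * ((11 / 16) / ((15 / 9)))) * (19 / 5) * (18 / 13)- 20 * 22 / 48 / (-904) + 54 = 1511377507 / 1762800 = 857.37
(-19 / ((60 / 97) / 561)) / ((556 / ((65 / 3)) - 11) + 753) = -4480333 / 199592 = -22.45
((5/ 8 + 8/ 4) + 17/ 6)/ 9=0.61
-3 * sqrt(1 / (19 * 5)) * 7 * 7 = -147 * sqrt(95) / 95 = -15.08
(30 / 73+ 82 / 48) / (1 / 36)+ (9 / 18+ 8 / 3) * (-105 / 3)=-7564 / 219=-34.54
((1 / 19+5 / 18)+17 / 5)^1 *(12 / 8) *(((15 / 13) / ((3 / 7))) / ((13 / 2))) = 44653 / 19266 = 2.32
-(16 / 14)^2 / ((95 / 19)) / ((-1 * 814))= 32 / 99715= 0.00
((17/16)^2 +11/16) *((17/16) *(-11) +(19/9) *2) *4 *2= -166625/1536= -108.48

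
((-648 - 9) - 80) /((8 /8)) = -737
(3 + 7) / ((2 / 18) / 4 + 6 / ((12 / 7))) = 360 / 127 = 2.83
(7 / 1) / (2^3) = 7 / 8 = 0.88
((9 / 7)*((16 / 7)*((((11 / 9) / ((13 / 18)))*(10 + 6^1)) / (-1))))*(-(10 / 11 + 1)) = 13824 / 91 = 151.91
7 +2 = 9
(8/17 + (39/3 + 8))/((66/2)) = 365/561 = 0.65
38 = 38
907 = 907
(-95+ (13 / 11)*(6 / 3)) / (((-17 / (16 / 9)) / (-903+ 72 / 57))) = -93112144 / 10659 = -8735.54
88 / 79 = 1.11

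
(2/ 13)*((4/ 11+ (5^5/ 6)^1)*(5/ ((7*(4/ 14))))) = 171995/ 858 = 200.46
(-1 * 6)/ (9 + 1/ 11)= -33/ 50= -0.66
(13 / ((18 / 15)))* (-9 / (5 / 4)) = -78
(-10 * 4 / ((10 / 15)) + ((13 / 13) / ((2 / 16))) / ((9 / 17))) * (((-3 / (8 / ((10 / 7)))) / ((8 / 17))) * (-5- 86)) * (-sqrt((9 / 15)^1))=22321 * sqrt(15) / 24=3602.04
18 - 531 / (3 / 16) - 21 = -2835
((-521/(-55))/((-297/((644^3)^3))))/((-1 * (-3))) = -9926828743312616825385385984/49005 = -202567671529693231820944.50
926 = 926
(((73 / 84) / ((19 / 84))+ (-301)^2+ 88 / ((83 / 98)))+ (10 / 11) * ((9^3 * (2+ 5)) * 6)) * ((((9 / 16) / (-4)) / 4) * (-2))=2313416781 / 277552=8335.08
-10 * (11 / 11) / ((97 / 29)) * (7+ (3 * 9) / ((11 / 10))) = -100630 / 1067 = -94.31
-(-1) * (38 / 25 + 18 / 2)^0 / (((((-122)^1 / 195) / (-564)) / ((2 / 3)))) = 36660 / 61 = 600.98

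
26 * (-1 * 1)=-26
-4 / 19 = -0.21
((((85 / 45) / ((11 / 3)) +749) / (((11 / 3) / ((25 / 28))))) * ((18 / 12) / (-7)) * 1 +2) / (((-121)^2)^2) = -880093 / 5083735221796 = -0.00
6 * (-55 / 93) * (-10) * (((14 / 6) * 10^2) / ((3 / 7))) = 5390000 / 279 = 19319.00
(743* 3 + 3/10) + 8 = 22373/10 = 2237.30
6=6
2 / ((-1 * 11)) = -2 / 11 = -0.18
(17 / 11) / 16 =17 / 176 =0.10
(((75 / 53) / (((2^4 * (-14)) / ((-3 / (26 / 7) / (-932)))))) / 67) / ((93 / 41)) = -3075 / 85359449344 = -0.00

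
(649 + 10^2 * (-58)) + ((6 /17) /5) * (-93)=-438393 /85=-5157.56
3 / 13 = 0.23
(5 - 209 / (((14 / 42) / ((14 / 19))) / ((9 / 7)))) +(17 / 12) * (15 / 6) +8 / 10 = -70159 / 120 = -584.66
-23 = -23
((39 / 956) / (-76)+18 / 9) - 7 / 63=1234801 / 653904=1.89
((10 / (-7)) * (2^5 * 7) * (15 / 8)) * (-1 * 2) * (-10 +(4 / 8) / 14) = -83700 / 7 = -11957.14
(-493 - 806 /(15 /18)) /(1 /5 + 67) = -1043 /48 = -21.73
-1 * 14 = -14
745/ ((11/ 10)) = 7450/ 11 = 677.27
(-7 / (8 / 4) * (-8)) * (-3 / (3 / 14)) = -392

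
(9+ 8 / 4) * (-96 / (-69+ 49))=264 / 5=52.80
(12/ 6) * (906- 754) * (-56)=-17024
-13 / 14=-0.93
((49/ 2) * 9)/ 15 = 147/ 10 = 14.70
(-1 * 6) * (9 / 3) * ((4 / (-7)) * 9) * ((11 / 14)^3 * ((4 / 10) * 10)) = 179.61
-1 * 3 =-3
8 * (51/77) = 408/77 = 5.30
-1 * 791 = -791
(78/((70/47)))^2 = 3359889/1225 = 2742.77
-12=-12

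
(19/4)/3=19/12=1.58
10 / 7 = 1.43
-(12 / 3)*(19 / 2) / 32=-19 / 16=-1.19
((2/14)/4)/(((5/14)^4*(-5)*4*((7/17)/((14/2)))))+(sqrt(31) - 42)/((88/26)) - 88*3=-19131407/68750+13*sqrt(31)/44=-276.63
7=7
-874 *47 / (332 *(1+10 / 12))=-61617 / 913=-67.49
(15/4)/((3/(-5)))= -25/4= -6.25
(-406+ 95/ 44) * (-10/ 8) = 88845/ 176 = 504.80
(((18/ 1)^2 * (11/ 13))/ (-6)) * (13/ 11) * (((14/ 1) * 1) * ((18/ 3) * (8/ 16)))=-2268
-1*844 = -844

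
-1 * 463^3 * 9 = -893275623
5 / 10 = 1 / 2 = 0.50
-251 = -251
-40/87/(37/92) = -3680/3219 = -1.14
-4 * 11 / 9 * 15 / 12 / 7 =-55 / 63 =-0.87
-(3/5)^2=-9/25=-0.36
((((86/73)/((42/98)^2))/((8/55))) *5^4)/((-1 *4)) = -72428125/10512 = -6890.04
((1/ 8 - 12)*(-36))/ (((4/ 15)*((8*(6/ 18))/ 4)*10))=7695/ 32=240.47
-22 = -22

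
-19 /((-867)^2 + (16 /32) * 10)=-19 /751694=-0.00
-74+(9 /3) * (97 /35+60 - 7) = 3266 /35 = 93.31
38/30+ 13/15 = 2.13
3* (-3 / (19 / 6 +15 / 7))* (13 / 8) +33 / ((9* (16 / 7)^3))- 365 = -1006888285 / 2740224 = -367.45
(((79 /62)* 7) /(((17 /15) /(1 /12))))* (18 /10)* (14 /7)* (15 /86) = 74655 /181288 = 0.41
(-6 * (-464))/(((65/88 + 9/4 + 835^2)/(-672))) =-54878208/20452021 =-2.68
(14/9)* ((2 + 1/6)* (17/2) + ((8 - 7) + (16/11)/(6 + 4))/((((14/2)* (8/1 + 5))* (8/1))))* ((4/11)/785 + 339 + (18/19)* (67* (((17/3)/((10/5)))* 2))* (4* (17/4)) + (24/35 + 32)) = 784795243185121/4223033100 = 185836.87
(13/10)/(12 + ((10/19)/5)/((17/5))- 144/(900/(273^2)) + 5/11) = -230945/2116194246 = -0.00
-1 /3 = -0.33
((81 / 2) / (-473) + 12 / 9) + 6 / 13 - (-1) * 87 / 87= 99955 / 36894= 2.71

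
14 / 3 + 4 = 26 / 3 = 8.67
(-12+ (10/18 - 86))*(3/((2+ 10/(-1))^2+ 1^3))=-877/195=-4.50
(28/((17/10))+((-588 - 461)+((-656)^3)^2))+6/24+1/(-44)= 29805378302790736863/374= 79693524873772023.70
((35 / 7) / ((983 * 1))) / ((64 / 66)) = 165 / 31456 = 0.01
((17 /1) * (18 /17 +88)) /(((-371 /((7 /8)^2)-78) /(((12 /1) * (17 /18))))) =-180166 /5907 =-30.50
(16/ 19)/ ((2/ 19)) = 8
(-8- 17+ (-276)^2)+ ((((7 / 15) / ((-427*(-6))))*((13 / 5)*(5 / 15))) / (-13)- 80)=6264446849 / 82350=76071.00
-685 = -685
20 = 20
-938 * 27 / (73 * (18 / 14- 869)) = 88641 / 221701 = 0.40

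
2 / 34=1 / 17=0.06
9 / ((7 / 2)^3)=72 / 343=0.21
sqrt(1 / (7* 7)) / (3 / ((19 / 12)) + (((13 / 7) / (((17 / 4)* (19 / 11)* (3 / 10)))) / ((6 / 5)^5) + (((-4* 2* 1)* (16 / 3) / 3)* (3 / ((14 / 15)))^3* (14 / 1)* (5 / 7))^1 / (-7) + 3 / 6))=323060724 / 1532008068551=0.00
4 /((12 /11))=11 /3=3.67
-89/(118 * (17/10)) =-445/1003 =-0.44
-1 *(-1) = 1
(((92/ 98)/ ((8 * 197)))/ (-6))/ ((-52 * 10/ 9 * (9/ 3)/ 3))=69/ 40156480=0.00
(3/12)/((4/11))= 11/16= 0.69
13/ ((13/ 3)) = 3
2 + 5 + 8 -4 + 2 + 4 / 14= 93 / 7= 13.29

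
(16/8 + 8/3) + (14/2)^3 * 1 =1043/3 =347.67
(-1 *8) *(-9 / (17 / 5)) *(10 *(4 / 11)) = 14400 / 187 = 77.01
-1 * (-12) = 12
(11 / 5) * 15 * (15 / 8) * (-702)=-43436.25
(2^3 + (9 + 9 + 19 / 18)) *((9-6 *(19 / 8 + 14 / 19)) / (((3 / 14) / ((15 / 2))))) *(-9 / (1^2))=12528075 / 152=82421.55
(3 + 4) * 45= 315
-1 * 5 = -5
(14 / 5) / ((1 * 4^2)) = 7 / 40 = 0.18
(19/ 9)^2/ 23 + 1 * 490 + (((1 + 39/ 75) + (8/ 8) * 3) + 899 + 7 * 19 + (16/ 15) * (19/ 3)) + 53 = 73889809/ 46575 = 1586.47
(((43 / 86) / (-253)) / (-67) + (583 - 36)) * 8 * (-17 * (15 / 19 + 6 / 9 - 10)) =204705394940 / 322069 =635594.84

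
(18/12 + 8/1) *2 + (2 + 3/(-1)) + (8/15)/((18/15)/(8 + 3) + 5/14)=20618/1077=19.14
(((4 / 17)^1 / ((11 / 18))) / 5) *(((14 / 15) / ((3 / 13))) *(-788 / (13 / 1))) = -88256 / 4675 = -18.88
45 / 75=0.60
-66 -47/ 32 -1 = -68.47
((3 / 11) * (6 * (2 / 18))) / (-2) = -1 / 11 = -0.09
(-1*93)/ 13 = -93/ 13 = -7.15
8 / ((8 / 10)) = 10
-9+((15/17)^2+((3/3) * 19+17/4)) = 17373/1156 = 15.03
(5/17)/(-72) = -5/1224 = -0.00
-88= -88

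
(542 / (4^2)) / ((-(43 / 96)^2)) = -312192 / 1849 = -168.84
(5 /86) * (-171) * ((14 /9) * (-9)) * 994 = 5949090 /43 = 138350.93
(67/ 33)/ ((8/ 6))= 67/ 44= 1.52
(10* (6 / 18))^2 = 100 / 9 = 11.11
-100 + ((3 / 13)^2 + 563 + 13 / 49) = 3836741 / 8281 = 463.32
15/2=7.50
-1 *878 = -878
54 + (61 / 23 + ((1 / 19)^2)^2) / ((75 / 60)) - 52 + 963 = 14494171391 / 14986915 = 967.12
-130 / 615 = -26 / 123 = -0.21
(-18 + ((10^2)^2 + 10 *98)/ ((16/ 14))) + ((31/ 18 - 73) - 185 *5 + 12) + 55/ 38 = 2943481/ 342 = 8606.67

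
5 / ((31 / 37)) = 185 / 31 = 5.97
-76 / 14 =-38 / 7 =-5.43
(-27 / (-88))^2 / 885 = 243 / 2284480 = 0.00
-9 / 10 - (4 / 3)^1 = -67 / 30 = -2.23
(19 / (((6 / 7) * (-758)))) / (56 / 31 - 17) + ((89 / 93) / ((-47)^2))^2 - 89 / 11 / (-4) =2.02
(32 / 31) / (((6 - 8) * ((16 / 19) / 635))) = -12065 / 31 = -389.19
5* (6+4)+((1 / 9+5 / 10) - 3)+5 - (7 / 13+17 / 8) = 46751 / 936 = 49.95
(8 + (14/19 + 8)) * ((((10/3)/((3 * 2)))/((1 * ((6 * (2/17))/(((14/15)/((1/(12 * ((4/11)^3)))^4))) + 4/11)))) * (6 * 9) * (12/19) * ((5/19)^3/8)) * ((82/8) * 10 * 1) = 4638585154594406400000/450187930057879113013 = 10.30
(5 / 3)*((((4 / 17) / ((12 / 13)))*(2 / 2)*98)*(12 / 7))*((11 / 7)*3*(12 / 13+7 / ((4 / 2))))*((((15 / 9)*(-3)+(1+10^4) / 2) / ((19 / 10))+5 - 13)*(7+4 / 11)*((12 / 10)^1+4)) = 48247154280 / 323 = 149371994.67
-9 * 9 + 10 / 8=-319 / 4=-79.75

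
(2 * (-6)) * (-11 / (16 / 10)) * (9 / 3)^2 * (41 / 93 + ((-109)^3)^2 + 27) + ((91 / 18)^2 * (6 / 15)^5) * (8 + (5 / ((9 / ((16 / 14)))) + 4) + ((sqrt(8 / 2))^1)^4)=175883332272473258763847 / 141243750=1245246832319824.83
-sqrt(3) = -1.73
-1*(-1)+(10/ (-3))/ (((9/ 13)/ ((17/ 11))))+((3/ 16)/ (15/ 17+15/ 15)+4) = -356053/ 152064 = -2.34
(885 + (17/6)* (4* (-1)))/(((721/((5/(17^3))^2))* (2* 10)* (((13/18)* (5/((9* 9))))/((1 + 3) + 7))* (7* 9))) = 778437/3167380079318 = 0.00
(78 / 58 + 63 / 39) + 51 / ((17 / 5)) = 6771 / 377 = 17.96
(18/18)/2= 1/2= 0.50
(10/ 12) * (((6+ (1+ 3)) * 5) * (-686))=-85750/ 3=-28583.33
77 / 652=0.12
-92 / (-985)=92 / 985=0.09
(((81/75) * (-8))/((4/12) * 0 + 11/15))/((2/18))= -5832/55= -106.04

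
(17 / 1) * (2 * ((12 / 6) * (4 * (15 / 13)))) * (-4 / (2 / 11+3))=-35904 / 91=-394.55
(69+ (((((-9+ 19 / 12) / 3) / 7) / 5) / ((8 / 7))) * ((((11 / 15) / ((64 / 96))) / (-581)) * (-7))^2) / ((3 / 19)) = 1300532771389 / 2976048000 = 437.00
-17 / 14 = -1.21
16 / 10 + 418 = 2098 / 5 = 419.60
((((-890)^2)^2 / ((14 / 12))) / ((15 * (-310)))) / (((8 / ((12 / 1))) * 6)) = -6274224100 / 217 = -28913475.12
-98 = -98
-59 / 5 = -11.80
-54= -54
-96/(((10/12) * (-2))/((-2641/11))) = -760608/55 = -13829.24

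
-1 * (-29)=29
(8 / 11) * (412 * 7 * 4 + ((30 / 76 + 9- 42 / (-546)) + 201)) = 23211028 / 2717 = 8542.89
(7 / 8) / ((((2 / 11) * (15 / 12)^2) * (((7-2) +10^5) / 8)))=616 / 2500125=0.00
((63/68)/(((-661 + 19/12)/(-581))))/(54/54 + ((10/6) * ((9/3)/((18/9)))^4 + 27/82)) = 1756944/21021367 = 0.08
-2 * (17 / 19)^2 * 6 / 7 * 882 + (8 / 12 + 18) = -1290688 / 1083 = -1191.77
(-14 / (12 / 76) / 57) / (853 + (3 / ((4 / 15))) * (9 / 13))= -728 / 402849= -0.00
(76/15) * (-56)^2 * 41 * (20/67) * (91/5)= 3556926464/1005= 3539230.31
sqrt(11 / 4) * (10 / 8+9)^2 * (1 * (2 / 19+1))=35301 * sqrt(11) / 608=192.57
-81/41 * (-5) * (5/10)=405/82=4.94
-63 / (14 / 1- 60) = 63 / 46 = 1.37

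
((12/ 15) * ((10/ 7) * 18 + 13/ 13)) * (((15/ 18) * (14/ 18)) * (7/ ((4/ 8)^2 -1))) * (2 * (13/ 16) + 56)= -603449/ 81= -7449.99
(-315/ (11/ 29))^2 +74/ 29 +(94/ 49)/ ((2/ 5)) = 118581191086/ 171941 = 689662.10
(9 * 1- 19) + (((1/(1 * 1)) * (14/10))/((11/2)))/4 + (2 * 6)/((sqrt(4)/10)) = 5507/110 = 50.06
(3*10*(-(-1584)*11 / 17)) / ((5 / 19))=1986336 / 17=116843.29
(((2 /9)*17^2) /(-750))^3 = -24137569 /38443359375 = -0.00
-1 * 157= -157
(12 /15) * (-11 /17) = -44 /85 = -0.52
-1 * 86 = -86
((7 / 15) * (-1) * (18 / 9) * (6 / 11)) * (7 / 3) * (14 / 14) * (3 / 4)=-49 / 55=-0.89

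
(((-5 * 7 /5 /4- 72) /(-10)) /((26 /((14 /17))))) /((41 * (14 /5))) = 295 /144976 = 0.00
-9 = -9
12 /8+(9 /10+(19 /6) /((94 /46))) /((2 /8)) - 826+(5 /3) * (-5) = -1160479 /1410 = -823.03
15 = 15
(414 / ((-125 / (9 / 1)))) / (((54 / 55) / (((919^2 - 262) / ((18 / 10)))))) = -71202549 / 5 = -14240509.80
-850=-850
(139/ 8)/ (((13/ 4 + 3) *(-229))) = -139/ 11450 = -0.01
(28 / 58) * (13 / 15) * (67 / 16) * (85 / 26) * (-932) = -1857709 / 348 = -5338.24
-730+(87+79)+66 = -498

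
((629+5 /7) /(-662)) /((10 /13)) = -14326 /11585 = -1.24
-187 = -187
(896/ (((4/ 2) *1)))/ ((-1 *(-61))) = 448/ 61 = 7.34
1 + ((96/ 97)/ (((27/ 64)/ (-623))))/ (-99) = 1362331/ 86427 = 15.76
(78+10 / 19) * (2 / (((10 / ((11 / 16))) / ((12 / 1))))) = 12309 / 95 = 129.57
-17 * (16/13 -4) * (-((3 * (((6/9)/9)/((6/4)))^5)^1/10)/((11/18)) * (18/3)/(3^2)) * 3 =-139264/10259468505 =-0.00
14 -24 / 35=13.31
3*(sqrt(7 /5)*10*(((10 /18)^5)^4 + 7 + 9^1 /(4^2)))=1471079046424794634921*sqrt(35) /32420441224151810136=268.44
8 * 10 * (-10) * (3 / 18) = -400 / 3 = -133.33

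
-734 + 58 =-676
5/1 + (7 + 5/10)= 25/2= 12.50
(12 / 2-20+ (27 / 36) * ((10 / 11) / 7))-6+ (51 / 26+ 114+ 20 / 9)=885415 / 9009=98.28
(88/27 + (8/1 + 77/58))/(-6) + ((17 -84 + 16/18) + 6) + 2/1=-565723/9396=-60.21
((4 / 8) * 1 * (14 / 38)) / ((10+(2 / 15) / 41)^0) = 7 / 38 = 0.18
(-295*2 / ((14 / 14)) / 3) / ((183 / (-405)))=26550 / 61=435.25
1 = 1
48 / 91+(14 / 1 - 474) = -41812 / 91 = -459.47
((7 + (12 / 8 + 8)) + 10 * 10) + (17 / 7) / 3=4927 / 42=117.31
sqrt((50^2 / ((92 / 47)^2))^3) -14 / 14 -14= 1620774335 / 97336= 16651.33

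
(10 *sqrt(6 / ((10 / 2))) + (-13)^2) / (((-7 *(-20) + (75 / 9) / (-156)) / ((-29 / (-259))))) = 27144 *sqrt(30) / 16963205 + 2293668 / 16963205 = 0.14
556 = 556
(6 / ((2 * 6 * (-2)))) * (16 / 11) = -4 / 11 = -0.36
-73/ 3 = -24.33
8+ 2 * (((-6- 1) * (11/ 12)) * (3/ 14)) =21/ 4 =5.25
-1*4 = -4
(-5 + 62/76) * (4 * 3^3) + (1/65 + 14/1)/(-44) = -24573269/54340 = -452.21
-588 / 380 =-147 / 95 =-1.55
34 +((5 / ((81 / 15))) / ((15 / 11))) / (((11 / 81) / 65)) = 359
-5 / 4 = -1.25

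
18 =18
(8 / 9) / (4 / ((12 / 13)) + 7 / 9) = 4 / 23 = 0.17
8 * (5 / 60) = 2 / 3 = 0.67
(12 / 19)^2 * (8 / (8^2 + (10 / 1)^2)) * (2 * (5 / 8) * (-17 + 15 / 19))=-0.39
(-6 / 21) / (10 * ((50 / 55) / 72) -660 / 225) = 1980 / 19453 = 0.10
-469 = -469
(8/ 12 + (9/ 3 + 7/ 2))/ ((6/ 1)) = 43/ 36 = 1.19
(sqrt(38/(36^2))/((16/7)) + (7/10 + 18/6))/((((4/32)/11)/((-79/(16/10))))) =-16402.00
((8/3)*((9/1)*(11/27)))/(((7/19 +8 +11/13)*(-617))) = -5434/3159657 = -0.00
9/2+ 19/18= 50/9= 5.56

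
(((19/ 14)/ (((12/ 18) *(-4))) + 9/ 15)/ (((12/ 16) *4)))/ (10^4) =17/ 5600000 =0.00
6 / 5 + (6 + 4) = 56 / 5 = 11.20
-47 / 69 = -0.68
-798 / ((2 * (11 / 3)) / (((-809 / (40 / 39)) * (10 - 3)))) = 264365829 / 440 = 600831.43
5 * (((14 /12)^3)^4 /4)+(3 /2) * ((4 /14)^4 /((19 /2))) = 3157546346320607 /397210533543936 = 7.95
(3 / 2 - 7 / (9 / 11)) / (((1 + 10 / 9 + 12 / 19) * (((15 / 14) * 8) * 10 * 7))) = -2413 / 562800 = -0.00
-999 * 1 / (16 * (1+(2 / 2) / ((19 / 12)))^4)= -130190679 / 14776336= -8.81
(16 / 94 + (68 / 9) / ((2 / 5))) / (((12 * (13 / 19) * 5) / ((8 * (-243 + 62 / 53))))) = -3926564852 / 4371705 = -898.18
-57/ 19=-3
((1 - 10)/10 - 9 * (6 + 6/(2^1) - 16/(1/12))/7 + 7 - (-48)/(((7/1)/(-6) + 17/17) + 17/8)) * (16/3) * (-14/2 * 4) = -27993568/705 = -39707.19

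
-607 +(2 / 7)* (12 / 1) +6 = -4183 / 7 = -597.57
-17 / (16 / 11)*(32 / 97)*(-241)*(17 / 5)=3159.34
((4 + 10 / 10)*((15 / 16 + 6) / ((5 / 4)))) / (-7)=-111 / 28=-3.96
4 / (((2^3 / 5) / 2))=5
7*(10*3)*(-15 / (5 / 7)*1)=-4410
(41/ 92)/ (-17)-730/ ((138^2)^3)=-1539006853621/ 58707480716064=-0.03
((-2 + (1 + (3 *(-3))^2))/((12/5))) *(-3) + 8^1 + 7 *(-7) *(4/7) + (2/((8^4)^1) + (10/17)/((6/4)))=-12492749/104448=-119.61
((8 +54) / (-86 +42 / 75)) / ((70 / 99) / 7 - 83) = 25575 / 2921692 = 0.01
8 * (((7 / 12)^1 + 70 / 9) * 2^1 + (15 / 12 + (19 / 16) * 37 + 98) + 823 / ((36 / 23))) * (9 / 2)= 24685.75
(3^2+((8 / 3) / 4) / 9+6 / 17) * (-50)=-216350 / 459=-471.35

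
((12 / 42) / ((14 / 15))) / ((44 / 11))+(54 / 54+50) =51.08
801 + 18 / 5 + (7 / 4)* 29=17107 / 20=855.35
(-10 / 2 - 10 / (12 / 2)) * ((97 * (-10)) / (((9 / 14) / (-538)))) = -5411881.48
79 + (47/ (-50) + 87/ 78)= 25732/ 325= 79.18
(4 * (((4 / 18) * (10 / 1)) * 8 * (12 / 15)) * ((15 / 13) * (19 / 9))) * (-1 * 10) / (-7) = 486400 / 2457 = 197.96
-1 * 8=-8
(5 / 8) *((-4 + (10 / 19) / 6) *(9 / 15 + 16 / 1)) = -18509 / 456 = -40.59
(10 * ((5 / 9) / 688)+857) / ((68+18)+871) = 91493 / 102168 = 0.90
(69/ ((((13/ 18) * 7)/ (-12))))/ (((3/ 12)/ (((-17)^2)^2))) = -4979187936/ 91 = -54716350.95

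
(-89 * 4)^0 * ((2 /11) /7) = 2 /77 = 0.03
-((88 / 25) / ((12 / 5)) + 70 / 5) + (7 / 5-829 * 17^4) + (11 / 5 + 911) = -1038570148 / 15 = -69238009.87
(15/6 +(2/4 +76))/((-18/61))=-4819/18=-267.72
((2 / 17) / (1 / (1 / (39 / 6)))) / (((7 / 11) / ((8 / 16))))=22 / 1547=0.01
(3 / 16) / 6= 1 / 32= 0.03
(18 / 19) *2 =36 / 19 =1.89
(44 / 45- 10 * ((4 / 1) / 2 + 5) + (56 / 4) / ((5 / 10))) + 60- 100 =-81.02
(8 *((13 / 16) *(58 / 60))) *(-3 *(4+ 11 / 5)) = -11687 / 100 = -116.87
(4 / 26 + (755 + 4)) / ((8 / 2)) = 189.79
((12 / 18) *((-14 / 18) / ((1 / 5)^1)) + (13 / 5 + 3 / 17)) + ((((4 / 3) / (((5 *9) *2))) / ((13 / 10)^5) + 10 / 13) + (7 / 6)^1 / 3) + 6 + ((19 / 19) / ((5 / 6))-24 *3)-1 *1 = -36614925083 / 568078290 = -64.45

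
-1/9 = -0.11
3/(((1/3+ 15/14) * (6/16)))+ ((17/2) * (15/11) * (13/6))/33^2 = 16164971/2827044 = 5.72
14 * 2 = 28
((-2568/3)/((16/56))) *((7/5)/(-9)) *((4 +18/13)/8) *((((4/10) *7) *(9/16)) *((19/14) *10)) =6704.99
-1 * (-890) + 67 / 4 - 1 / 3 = 10877 / 12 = 906.42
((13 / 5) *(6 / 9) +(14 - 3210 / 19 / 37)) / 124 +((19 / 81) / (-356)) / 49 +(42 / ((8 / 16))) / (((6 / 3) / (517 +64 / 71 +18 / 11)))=2623840094449680151 / 120245588985060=21820.68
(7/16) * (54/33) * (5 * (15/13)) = 4.13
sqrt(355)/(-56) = -0.34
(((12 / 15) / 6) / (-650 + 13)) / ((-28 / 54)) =0.00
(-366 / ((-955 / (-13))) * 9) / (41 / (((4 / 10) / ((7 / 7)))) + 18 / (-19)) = -1627236 / 3685345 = -0.44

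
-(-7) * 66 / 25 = 462 / 25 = 18.48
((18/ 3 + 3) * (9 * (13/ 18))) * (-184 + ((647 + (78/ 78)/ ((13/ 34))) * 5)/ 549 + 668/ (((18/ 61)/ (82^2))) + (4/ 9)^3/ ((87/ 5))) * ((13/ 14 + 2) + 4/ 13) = 450911881752715595/ 156471588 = 2881749252.48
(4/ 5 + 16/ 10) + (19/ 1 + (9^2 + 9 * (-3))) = 377/ 5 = 75.40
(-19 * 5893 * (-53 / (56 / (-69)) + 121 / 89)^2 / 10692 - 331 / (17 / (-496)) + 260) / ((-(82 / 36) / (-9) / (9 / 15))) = -165341733617866847 / 1904502427520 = -86816.24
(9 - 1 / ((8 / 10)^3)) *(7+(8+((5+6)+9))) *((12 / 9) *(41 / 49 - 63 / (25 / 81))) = -56154461 / 840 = -66850.55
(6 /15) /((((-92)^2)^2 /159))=159 /179098240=0.00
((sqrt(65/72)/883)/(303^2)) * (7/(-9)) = -7 * sqrt(130)/8755273476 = -0.00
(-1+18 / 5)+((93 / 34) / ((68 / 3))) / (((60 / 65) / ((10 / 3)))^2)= 1736891 / 416160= 4.17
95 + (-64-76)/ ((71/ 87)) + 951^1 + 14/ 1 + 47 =66417/ 71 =935.45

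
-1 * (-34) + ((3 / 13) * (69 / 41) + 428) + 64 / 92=5676947 / 12259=463.08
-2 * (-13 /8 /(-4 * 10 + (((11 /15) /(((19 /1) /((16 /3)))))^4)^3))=-152613649091391084131376816650390625 /1878321834699155172618297623333103392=-0.08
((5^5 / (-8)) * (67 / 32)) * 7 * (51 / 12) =-24915625 / 1024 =-24331.67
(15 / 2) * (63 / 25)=189 / 10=18.90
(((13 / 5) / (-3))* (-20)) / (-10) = -26 / 15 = -1.73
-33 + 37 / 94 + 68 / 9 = -21193 / 846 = -25.05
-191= -191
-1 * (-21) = 21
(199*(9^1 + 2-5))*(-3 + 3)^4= 0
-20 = -20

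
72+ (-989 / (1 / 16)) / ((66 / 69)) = -181184 / 11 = -16471.27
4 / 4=1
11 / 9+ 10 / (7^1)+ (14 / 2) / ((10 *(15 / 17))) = 10849 / 3150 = 3.44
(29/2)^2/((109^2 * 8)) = 841/380192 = 0.00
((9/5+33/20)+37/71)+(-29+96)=100779/1420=70.97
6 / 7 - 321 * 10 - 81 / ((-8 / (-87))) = -229041 / 56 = -4090.02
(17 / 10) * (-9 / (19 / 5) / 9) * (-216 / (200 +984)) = 459 / 5624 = 0.08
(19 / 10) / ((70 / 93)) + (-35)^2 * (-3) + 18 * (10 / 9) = -2556733 / 700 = -3652.48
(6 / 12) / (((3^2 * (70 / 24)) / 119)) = 34 / 15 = 2.27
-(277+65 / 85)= -4722 / 17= -277.76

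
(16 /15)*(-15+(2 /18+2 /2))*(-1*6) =800 /9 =88.89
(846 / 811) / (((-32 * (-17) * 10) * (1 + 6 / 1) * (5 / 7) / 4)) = 423 / 2757400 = 0.00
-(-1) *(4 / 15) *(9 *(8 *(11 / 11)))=96 / 5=19.20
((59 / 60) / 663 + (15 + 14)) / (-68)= -1153679 / 2705040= -0.43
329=329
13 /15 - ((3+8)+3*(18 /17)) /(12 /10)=-1861 /170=-10.95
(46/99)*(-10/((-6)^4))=-115/32076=-0.00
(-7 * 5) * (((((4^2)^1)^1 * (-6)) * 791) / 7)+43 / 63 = 23919883 / 63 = 379680.68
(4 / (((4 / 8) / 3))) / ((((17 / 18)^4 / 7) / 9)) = 158723712 / 83521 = 1900.40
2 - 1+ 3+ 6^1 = 10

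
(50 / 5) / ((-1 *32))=-5 / 16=-0.31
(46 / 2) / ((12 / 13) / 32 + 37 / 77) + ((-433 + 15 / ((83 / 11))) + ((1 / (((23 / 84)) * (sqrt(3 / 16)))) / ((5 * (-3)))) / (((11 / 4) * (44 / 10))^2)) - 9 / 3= -131650545 / 338557 - 2240 * sqrt(3) / 1010229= -388.86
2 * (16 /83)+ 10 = 10.39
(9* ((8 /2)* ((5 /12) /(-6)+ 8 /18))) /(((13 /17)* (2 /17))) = 7803 /52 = 150.06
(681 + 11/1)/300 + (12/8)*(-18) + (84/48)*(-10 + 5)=-10033/300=-33.44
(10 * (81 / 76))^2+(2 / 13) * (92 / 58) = 61970273 / 544388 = 113.83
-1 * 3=-3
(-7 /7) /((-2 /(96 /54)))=8 /9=0.89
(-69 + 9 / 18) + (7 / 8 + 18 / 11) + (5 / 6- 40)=-105.16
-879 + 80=-799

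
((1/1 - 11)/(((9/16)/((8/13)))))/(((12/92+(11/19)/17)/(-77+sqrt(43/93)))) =366101120/71487 - 4754560 * sqrt(3999)/6648291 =5076.00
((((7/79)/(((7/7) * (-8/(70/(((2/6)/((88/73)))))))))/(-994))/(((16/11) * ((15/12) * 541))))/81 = 847/23923753596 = 0.00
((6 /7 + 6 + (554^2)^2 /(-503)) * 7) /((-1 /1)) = 659381993248 /503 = 1310898594.93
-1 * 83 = -83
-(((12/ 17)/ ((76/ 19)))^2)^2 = -81/ 83521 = -0.00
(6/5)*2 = 12/5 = 2.40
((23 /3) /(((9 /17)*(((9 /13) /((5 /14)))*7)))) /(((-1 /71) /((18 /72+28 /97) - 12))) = 8024455855 /9239832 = 868.46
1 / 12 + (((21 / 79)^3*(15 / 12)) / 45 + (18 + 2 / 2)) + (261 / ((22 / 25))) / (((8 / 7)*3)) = 27487553117 / 260324592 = 105.59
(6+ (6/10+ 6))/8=63/40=1.58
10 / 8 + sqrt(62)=5 / 4 + sqrt(62)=9.12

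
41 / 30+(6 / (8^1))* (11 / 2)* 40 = 4991 / 30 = 166.37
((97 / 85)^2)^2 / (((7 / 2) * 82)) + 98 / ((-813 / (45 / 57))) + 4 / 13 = 219053832671047 / 1002821978624375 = 0.22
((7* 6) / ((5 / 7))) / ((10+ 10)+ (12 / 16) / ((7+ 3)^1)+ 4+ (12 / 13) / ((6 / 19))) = 30576 / 14039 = 2.18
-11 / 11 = -1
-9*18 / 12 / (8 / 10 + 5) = -135 / 58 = -2.33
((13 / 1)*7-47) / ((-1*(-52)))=0.85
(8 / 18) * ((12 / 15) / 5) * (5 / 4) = 4 / 45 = 0.09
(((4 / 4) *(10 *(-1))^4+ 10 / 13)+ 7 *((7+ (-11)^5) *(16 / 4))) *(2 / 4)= -2249615.62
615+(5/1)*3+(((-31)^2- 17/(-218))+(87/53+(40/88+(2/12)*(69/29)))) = 2936732275/1842863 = 1593.57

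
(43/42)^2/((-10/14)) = -1849/1260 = -1.47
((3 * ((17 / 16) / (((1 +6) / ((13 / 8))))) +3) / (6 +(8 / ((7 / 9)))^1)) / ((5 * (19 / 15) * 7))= 3351 / 646912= 0.01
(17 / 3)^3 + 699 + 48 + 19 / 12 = 100499 / 108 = 930.55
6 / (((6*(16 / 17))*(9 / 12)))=17 / 12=1.42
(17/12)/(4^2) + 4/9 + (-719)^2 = 297769843/576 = 516961.53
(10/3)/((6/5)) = 25/9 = 2.78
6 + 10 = 16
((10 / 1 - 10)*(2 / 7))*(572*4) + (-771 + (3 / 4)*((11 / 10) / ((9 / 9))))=-30807 / 40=-770.18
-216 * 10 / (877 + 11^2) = -2.16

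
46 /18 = 2.56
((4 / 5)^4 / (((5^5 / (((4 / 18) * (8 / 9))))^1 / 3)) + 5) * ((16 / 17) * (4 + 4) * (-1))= -33750524288 / 896484375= -37.65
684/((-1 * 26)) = -342/13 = -26.31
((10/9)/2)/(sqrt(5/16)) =0.99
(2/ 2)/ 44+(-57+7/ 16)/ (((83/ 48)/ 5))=-597217/ 3652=-163.53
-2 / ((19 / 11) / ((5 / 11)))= -10 / 19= -0.53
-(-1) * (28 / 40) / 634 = 7 / 6340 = 0.00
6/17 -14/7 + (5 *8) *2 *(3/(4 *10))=74/17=4.35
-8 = -8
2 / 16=1 / 8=0.12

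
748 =748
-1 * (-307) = 307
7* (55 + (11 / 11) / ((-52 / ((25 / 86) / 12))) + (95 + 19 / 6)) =19178859 / 17888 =1072.16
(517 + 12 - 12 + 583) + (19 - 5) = 1114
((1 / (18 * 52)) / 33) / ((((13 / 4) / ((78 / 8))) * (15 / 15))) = 1 / 10296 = 0.00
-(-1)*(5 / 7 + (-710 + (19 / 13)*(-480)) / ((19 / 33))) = -4237615 / 1729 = -2450.91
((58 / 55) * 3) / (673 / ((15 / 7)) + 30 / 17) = 8874 / 885907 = 0.01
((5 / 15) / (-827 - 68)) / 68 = -1 / 182580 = -0.00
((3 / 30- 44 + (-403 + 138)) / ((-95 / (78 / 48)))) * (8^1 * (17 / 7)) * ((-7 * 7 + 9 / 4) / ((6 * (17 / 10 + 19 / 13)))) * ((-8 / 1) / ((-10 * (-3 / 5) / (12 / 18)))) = 224.89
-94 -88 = -182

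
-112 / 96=-7 / 6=-1.17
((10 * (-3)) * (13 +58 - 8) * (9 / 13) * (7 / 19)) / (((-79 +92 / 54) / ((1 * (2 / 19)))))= 6429780 / 9794291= 0.66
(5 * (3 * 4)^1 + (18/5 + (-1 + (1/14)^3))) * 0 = 0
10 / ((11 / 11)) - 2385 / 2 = -2365 / 2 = -1182.50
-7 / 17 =-0.41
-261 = -261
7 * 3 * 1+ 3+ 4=28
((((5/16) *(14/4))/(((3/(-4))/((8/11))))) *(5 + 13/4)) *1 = -35/4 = -8.75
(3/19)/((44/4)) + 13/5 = 2732/1045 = 2.61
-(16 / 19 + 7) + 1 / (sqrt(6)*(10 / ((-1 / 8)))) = -149 / 19- sqrt(6) / 480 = -7.85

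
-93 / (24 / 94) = -1457 / 4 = -364.25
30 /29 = 1.03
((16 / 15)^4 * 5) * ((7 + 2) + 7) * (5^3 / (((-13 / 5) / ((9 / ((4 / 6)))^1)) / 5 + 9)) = 26214400 / 18147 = 1444.56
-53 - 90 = -143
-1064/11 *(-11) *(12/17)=12768/17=751.06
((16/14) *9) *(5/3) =120/7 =17.14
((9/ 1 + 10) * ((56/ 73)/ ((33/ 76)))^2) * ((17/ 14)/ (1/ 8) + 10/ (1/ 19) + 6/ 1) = 7866449920/ 644809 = 12199.66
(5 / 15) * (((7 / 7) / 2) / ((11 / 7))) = 7 / 66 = 0.11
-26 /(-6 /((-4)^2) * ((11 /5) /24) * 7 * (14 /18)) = 74880 /539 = 138.92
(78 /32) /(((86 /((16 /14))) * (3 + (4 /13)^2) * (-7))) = -6591 /4407844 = -0.00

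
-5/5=-1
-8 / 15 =-0.53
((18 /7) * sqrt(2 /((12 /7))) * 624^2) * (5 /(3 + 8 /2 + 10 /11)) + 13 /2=13 /2 + 21415680 * sqrt(42) /203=683698.47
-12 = -12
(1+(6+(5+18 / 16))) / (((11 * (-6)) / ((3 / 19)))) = -105 / 3344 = -0.03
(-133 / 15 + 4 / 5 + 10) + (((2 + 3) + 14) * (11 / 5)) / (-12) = -31 / 20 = -1.55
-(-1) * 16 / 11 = 16 / 11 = 1.45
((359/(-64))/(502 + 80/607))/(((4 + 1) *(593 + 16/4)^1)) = -217913/58227845760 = -0.00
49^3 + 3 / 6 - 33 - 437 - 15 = 234329 / 2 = 117164.50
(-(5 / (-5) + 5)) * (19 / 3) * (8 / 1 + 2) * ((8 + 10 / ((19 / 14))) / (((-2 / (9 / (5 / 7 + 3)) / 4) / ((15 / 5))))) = 735840 / 13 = 56603.08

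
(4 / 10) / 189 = 2 / 945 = 0.00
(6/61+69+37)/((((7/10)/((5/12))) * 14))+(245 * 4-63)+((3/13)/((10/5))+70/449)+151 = 112299661333/104680758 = 1072.78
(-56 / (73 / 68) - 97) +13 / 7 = -75274 / 511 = -147.31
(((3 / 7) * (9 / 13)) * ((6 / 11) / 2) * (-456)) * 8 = -295488 / 1001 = -295.19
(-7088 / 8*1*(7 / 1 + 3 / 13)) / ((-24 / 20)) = 5338.72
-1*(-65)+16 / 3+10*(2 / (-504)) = 8857 / 126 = 70.29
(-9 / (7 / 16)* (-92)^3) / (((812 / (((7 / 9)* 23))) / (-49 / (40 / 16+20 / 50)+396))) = 787602420224 / 5887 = 133786719.93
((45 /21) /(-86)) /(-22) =15 /13244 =0.00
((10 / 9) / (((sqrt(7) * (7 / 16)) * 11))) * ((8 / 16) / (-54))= -40 * sqrt(7) / 130977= -0.00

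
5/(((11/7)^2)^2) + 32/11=3.73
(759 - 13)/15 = 49.73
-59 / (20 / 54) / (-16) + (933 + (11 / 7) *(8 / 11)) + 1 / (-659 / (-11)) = 696832989 / 738080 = 944.12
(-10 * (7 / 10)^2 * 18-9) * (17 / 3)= -2754 / 5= -550.80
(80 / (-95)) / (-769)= 16 / 14611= 0.00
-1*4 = -4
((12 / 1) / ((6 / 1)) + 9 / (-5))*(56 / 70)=4 / 25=0.16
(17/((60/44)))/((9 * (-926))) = -187/125010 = -0.00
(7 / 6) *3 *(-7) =-49 / 2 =-24.50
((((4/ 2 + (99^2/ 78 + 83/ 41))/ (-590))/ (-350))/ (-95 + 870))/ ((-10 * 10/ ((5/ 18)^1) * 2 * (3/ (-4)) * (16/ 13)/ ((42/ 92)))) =781/ 1403184000000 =0.00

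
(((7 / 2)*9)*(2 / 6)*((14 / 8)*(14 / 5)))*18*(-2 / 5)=-9261 / 25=-370.44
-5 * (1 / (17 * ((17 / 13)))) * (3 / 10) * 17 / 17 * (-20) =390 / 289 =1.35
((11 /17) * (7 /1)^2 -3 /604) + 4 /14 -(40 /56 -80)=7997811 /71876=111.27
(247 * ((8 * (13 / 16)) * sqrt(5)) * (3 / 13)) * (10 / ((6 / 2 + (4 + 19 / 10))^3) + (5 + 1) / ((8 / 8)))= 1570851087 * sqrt(5) / 704969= 4982.53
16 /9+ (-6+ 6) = 16 /9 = 1.78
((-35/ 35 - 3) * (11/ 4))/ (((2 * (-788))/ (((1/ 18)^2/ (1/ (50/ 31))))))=275/ 7914672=0.00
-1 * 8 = -8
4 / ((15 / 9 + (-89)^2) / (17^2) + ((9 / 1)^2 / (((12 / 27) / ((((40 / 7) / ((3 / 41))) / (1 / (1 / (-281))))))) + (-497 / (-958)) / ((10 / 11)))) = -65350506480 / 370308605657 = -0.18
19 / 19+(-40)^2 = 1601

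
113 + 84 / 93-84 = 927 / 31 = 29.90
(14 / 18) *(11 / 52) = 0.16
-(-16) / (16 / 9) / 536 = 9 / 536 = 0.02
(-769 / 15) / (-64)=769 / 960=0.80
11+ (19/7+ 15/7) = 111/7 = 15.86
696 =696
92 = 92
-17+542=525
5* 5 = 25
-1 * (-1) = 1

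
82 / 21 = 3.90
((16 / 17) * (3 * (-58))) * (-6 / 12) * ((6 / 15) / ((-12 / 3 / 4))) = -2784 / 85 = -32.75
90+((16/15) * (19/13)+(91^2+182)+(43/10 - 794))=605659/78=7764.86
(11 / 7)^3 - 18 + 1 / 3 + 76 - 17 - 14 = 32119 / 1029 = 31.21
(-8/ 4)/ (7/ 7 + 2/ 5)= -10/ 7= -1.43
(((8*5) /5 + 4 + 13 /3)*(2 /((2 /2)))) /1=98 /3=32.67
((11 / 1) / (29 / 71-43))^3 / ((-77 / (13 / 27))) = 562994003 / 5226454388736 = 0.00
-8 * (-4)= 32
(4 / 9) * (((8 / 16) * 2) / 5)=0.09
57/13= 4.38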